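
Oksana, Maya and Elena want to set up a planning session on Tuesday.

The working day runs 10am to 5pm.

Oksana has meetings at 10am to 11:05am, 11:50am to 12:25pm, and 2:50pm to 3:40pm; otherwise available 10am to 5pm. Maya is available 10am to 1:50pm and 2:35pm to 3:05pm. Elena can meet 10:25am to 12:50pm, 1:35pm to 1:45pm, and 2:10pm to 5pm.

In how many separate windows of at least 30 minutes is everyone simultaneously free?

1

Oksana free within 10:00–17:00: 11:05–11:50, 12:25–14:50, 15:40–17:00.
Oksana ∩ Maya: 11:05–11:50, 12:25–13:50, 14:35–14:50.
Oksana ∩ Maya ∩ Elena: 11:05–11:50, 12:25–12:50, 13:35–13:45, 14:35–14:50.
Windows ≥ 30 min: 11:05–11:50.
That's 1 window.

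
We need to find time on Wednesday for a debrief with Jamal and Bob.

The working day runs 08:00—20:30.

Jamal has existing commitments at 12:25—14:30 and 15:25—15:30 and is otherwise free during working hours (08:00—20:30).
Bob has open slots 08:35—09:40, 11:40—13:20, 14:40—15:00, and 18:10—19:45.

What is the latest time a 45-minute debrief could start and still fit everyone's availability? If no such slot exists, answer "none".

19:00

Jamal free within 08:00–20:30: 08:00–12:25, 14:30–15:25, 15:30–20:30.
Jamal ∩ Bob: 08:35–09:40, 11:40–12:25, 14:40–15:00, 18:10–19:45.
Windows ≥ 45 min: 08:35–09:40, 11:40–12:25, 18:10–19:45.
Latest start in the last window 18:10–19:45 is 19:45 − 45 min = 19:00.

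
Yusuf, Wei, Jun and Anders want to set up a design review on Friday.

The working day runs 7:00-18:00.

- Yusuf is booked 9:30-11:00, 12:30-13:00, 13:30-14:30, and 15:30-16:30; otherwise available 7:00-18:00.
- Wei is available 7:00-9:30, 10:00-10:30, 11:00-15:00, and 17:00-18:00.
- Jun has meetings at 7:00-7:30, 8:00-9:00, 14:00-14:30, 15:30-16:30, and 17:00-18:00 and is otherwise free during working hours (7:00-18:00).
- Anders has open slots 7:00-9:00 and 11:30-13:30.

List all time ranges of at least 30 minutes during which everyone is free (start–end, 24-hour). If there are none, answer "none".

Yusuf free within 07:00–18:00: 07:00–09:30, 11:00–12:30, 13:00–13:30, 14:30–15:30, 16:30–18:00.
Jun free within 07:00–18:00: 07:30–08:00, 09:00–14:00, 14:30–15:30, 16:30–17:00.
Yusuf ∩ Wei: 07:00–09:30, 11:00–12:30, 13:00–13:30, 14:30–15:00, 17:00–18:00.
Yusuf ∩ Wei ∩ Jun: 07:30–08:00, 09:00–09:30, 11:00–12:30, 13:00–13:30, 14:30–15:00.
Yusuf ∩ Wei ∩ Jun ∩ Anders: 07:30–08:00, 11:30–12:30, 13:00–13:30.
Windows ≥ 30 min: 07:30–08:00, 11:30–12:30, 13:00–13:30.

07:30–08:00, 11:30–12:30, 13:00–13:30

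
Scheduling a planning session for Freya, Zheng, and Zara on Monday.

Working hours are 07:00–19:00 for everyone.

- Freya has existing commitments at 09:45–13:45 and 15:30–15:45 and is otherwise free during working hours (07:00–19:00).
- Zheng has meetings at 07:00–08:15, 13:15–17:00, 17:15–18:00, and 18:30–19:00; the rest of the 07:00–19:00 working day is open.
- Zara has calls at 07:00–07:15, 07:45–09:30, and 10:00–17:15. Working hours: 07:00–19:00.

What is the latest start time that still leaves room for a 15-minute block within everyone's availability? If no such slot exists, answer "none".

18:15

Freya free within 07:00–19:00: 07:00–09:45, 13:45–15:30, 15:45–19:00.
Zheng free within 07:00–19:00: 08:15–13:15, 17:00–17:15, 18:00–18:30.
Zara free within 07:00–19:00: 07:15–07:45, 09:30–10:00, 17:15–19:00.
Freya ∩ Zheng: 08:15–09:45, 17:00–17:15, 18:00–18:30.
Freya ∩ Zheng ∩ Zara: 09:30–09:45, 18:00–18:30.
Windows ≥ 15 min: 09:30–09:45, 18:00–18:30.
Latest start in the last window 18:00–18:30 is 18:30 − 15 min = 18:15.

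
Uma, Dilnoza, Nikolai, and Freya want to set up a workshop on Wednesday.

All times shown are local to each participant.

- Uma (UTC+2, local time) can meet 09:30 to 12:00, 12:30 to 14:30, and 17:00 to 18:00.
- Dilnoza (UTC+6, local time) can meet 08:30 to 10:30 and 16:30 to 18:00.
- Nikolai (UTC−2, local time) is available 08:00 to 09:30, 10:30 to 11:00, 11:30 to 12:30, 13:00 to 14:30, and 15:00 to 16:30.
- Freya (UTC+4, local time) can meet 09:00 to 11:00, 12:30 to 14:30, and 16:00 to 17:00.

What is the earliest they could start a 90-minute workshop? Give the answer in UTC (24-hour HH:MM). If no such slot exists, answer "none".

none

Uma → UTC: 07:30–10:00, 10:30–12:30, 15:00–16:00.
Dilnoza → UTC: 02:30–04:30, 10:30–12:00.
Nikolai → UTC: 10:00–11:30, 12:30–13:00, 13:30–14:30, 15:00–16:30, 17:00–18:30.
Freya → UTC: 05:00–07:00, 08:30–10:30, 12:00–13:00.
Uma ∩ Dilnoza: 10:30–12:00.
Uma ∩ Dilnoza ∩ Nikolai: 10:30–11:30.
Uma ∩ Dilnoza ∩ Nikolai ∩ Freya: (none).
Windows ≥ 90 min: (none).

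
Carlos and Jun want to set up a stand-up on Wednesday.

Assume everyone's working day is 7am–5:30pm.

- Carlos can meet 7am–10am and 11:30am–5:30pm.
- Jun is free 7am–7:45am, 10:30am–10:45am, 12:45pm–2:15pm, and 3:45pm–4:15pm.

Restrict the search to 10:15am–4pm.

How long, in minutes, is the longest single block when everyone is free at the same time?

90 minutes

Carlos ∩ Jun: 07:00–07:45, 12:45–14:15, 15:45–16:15.
Restricted to 10:15–16:00: 12:45–14:15, 15:45–16:00.
Common window lengths: 90, 15 min; longest is 90.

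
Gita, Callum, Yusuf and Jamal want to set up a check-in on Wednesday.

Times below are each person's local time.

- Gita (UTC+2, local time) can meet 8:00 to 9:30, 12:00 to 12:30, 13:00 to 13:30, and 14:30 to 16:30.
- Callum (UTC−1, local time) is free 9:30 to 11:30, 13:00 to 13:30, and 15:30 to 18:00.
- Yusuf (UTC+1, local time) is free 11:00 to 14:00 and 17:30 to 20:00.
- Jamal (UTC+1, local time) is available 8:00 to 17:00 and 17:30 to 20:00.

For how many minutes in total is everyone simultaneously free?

30 minutes

Gita → UTC: 06:00–07:30, 10:00–10:30, 11:00–11:30, 12:30–14:30.
Callum → UTC: 10:30–12:30, 14:00–14:30, 16:30–19:00.
Yusuf → UTC: 10:00–13:00, 16:30–19:00.
Jamal → UTC: 07:00–16:00, 16:30–19:00.
Gita ∩ Callum: 11:00–11:30, 14:00–14:30.
Gita ∩ Callum ∩ Yusuf: 11:00–11:30.
Gita ∩ Callum ∩ Yusuf ∩ Jamal: 11:00–11:30.
Total common minutes: 30.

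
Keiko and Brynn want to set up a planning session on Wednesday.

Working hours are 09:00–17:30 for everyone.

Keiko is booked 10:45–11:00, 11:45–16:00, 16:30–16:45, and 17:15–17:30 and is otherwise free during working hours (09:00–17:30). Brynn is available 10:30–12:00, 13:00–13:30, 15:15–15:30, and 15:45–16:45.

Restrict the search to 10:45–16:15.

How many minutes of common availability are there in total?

60 minutes

Keiko free within 09:00–17:30: 09:00–10:45, 11:00–11:45, 16:00–16:30, 16:45–17:15.
Keiko ∩ Brynn: 10:30–10:45, 11:00–11:45, 16:00–16:30.
Restricted to 10:45–16:15: 11:00–11:45, 16:00–16:15.
Total common minutes: 45 + 15 = 60.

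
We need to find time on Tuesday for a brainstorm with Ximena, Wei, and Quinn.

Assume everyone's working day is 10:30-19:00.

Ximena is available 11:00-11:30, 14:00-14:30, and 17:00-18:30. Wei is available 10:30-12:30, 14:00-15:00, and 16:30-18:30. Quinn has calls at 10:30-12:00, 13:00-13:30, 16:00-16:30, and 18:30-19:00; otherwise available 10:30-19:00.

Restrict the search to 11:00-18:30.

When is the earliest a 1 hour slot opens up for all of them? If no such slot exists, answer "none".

Quinn free within 10:30–19:00: 12:00–13:00, 13:30–16:00, 16:30–18:30.
Ximena ∩ Wei: 11:00–11:30, 14:00–14:30, 17:00–18:30.
Ximena ∩ Wei ∩ Quinn: 14:00–14:30, 17:00–18:30.
Restricted to 11:00–18:30: 14:00–14:30, 17:00–18:30.
Windows ≥ 60 min: 17:00–18:30.
Earliest such window starts at 17:00.

17:00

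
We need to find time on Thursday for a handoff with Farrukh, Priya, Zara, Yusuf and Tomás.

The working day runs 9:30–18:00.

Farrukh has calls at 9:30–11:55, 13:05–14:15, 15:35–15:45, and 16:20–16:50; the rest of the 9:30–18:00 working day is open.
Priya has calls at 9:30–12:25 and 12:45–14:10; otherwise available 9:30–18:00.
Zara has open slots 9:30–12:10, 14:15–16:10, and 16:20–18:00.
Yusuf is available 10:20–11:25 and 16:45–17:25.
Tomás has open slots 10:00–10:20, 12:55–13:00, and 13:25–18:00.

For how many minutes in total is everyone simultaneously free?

Farrukh free within 09:30–18:00: 11:55–13:05, 14:15–15:35, 15:45–16:20, 16:50–18:00.
Priya free within 09:30–18:00: 12:25–12:45, 14:10–18:00.
Farrukh ∩ Priya: 12:25–12:45, 14:15–15:35, 15:45–16:20, 16:50–18:00.
Farrukh ∩ Priya ∩ Zara: 14:15–15:35, 15:45–16:10, 16:50–18:00.
Farrukh ∩ Priya ∩ Zara ∩ Yusuf: 16:50–17:25.
Farrukh ∩ Priya ∩ Zara ∩ Yusuf ∩ Tomás: 16:50–17:25.
Total common minutes: 35.

35 minutes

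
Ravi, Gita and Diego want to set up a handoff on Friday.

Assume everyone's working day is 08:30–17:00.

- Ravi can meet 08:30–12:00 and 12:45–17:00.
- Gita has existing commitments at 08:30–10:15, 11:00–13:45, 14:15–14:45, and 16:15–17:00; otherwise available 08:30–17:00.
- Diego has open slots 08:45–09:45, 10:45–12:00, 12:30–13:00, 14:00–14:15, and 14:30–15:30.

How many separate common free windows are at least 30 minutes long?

Gita free within 08:30–17:00: 10:15–11:00, 13:45–14:15, 14:45–16:15.
Ravi ∩ Gita: 10:15–11:00, 13:45–14:15, 14:45–16:15.
Ravi ∩ Gita ∩ Diego: 10:45–11:00, 14:00–14:15, 14:45–15:30.
Windows ≥ 30 min: 14:45–15:30.
That's 1 window.

1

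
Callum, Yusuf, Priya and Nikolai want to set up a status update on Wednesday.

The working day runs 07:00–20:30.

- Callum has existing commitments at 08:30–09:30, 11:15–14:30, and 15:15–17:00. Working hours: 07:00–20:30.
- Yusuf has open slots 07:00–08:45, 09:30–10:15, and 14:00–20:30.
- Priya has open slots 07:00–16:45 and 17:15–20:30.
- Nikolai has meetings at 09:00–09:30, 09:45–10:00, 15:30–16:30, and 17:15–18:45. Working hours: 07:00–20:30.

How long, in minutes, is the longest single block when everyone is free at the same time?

Callum free within 07:00–20:30: 07:00–08:30, 09:30–11:15, 14:30–15:15, 17:00–20:30.
Nikolai free within 07:00–20:30: 07:00–09:00, 09:30–09:45, 10:00–15:30, 16:30–17:15, 18:45–20:30.
Callum ∩ Yusuf: 07:00–08:30, 09:30–10:15, 14:30–15:15, 17:00–20:30.
Callum ∩ Yusuf ∩ Priya: 07:00–08:30, 09:30–10:15, 14:30–15:15, 17:15–20:30.
Callum ∩ Yusuf ∩ Priya ∩ Nikolai: 07:00–08:30, 09:30–09:45, 10:00–10:15, 14:30–15:15, 18:45–20:30.
Common window lengths: 90, 15, 15, 45, 105 min; longest is 105.

105 minutes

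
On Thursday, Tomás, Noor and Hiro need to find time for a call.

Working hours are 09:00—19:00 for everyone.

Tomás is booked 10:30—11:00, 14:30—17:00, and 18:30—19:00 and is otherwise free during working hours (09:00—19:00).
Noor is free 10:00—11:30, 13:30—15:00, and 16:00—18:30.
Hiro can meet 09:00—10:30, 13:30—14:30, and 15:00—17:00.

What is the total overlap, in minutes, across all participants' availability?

90 minutes

Tomás free within 09:00–19:00: 09:00–10:30, 11:00–14:30, 17:00–18:30.
Tomás ∩ Noor: 10:00–10:30, 11:00–11:30, 13:30–14:30, 17:00–18:30.
Tomás ∩ Noor ∩ Hiro: 10:00–10:30, 13:30–14:30.
Total common minutes: 30 + 60 = 90.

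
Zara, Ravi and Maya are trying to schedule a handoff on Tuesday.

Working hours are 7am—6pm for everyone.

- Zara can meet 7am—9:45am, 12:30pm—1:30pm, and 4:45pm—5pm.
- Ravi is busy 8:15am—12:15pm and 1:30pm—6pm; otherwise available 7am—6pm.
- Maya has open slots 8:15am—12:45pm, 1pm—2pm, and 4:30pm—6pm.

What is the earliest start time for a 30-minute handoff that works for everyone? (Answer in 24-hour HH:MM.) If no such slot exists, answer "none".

13:00

Ravi free within 07:00–18:00: 07:00–08:15, 12:15–13:30.
Zara ∩ Ravi: 07:00–08:15, 12:30–13:30.
Zara ∩ Ravi ∩ Maya: 12:30–12:45, 13:00–13:30.
Windows ≥ 30 min: 13:00–13:30.
Earliest such window starts at 13:00.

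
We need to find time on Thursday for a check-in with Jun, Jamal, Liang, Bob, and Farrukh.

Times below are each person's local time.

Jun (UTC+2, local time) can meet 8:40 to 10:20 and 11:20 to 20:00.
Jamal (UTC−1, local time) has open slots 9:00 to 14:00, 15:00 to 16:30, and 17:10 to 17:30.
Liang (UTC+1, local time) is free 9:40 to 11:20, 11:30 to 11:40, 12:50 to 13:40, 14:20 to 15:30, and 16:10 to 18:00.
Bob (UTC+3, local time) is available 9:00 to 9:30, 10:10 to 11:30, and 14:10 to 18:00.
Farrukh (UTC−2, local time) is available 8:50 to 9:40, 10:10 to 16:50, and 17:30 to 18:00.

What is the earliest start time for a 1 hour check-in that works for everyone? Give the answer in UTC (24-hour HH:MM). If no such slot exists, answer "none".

Jun → UTC: 06:40–08:20, 09:20–18:00.
Jamal → UTC: 10:00–15:00, 16:00–17:30, 18:10–18:30.
Liang → UTC: 08:40–10:20, 10:30–10:40, 11:50–12:40, 13:20–14:30, 15:10–17:00.
Bob → UTC: 06:00–06:30, 07:10–08:30, 11:10–15:00.
Farrukh → UTC: 10:50–11:40, 12:10–18:50, 19:30–20:00.
Jun ∩ Jamal: 10:00–15:00, 16:00–17:30.
Jun ∩ Jamal ∩ Liang: 10:00–10:20, 10:30–10:40, 11:50–12:40, 13:20–14:30, 16:00–17:00.
Jun ∩ Jamal ∩ Liang ∩ Bob: 11:50–12:40, 13:20–14:30.
Jun ∩ Jamal ∩ Liang ∩ Bob ∩ Farrukh: 12:10–12:40, 13:20–14:30.
Windows ≥ 60 min: 13:20–14:30.
Earliest such window starts at 13:20.

13:20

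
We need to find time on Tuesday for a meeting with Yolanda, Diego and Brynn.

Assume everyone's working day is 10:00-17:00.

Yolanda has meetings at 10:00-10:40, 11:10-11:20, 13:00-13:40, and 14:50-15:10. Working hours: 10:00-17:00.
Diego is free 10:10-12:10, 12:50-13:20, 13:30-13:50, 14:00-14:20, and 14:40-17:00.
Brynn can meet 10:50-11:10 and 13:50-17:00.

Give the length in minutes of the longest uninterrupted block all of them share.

Yolanda free within 10:00–17:00: 10:40–11:10, 11:20–13:00, 13:40–14:50, 15:10–17:00.
Yolanda ∩ Diego: 10:40–11:10, 11:20–12:10, 12:50–13:00, 13:40–13:50, 14:00–14:20, 14:40–14:50, 15:10–17:00.
Yolanda ∩ Diego ∩ Brynn: 10:50–11:10, 14:00–14:20, 14:40–14:50, 15:10–17:00.
Common window lengths: 20, 20, 10, 110 min; longest is 110.

110 minutes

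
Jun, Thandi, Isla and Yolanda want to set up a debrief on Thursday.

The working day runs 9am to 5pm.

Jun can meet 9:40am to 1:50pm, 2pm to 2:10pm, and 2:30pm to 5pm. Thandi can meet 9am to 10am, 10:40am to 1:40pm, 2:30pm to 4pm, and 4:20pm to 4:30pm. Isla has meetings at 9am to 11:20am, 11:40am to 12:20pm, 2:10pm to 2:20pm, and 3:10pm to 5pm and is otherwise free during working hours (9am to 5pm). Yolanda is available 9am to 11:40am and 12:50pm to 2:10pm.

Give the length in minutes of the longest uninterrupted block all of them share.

Isla free within 09:00–17:00: 11:20–11:40, 12:20–14:10, 14:20–15:10.
Jun ∩ Thandi: 09:40–10:00, 10:40–13:40, 14:30–16:00, 16:20–16:30.
Jun ∩ Thandi ∩ Isla: 11:20–11:40, 12:20–13:40, 14:30–15:10.
Jun ∩ Thandi ∩ Isla ∩ Yolanda: 11:20–11:40, 12:50–13:40.
Common window lengths: 20, 50 min; longest is 50.

50 minutes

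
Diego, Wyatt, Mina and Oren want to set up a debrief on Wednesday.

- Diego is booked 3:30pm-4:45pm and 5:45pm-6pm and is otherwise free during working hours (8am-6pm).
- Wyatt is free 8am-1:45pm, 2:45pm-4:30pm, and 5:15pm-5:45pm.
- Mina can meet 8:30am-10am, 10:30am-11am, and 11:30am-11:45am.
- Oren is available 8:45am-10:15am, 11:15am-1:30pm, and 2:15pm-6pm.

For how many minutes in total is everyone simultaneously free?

90 minutes

Diego free within 08:00–18:00: 08:00–15:30, 16:45–17:45.
Diego ∩ Wyatt: 08:00–13:45, 14:45–15:30, 17:15–17:45.
Diego ∩ Wyatt ∩ Mina: 08:30–10:00, 10:30–11:00, 11:30–11:45.
Diego ∩ Wyatt ∩ Mina ∩ Oren: 08:45–10:00, 11:30–11:45.
Total common minutes: 75 + 15 = 90.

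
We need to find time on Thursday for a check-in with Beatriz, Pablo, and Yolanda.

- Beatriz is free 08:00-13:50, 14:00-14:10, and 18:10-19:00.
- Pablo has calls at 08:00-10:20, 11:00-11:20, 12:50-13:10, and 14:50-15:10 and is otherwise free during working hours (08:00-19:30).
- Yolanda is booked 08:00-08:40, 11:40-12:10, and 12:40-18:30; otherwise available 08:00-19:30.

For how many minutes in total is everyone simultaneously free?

Pablo free within 08:00–19:30: 10:20–11:00, 11:20–12:50, 13:10–14:50, 15:10–19:30.
Yolanda free within 08:00–19:30: 08:40–11:40, 12:10–12:40, 18:30–19:30.
Beatriz ∩ Pablo: 10:20–11:00, 11:20–12:50, 13:10–13:50, 14:00–14:10, 18:10–19:00.
Beatriz ∩ Pablo ∩ Yolanda: 10:20–11:00, 11:20–11:40, 12:10–12:40, 18:30–19:00.
Total common minutes: 40 + 20 + 30 + 30 = 120.

120 minutes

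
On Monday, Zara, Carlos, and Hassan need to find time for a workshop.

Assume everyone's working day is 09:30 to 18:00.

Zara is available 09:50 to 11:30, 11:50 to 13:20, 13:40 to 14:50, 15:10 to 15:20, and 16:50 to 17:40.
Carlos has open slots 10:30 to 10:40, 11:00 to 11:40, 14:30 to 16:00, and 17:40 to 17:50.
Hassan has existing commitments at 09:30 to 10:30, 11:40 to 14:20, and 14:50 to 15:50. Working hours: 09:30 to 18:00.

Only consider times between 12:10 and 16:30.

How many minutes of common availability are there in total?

Hassan free within 09:30–18:00: 10:30–11:40, 14:20–14:50, 15:50–18:00.
Zara ∩ Carlos: 10:30–10:40, 11:00–11:30, 14:30–14:50, 15:10–15:20.
Zara ∩ Carlos ∩ Hassan: 10:30–10:40, 11:00–11:30, 14:30–14:50.
Restricted to 12:10–16:30: 14:30–14:50.
Total common minutes: 20.

20 minutes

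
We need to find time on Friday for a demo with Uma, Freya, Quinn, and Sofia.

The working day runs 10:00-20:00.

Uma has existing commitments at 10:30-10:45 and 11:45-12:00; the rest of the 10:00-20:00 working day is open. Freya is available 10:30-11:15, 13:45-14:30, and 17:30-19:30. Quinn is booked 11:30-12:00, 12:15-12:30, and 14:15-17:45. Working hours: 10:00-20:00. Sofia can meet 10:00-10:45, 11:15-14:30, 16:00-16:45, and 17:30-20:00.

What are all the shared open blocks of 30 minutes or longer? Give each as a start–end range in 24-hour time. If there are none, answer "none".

13:45–14:15, 17:45–19:30

Uma free within 10:00–20:00: 10:00–10:30, 10:45–11:45, 12:00–20:00.
Quinn free within 10:00–20:00: 10:00–11:30, 12:00–12:15, 12:30–14:15, 17:45–20:00.
Uma ∩ Freya: 10:45–11:15, 13:45–14:30, 17:30–19:30.
Uma ∩ Freya ∩ Quinn: 10:45–11:15, 13:45–14:15, 17:45–19:30.
Uma ∩ Freya ∩ Quinn ∩ Sofia: 13:45–14:15, 17:45–19:30.
Windows ≥ 30 min: 13:45–14:15, 17:45–19:30.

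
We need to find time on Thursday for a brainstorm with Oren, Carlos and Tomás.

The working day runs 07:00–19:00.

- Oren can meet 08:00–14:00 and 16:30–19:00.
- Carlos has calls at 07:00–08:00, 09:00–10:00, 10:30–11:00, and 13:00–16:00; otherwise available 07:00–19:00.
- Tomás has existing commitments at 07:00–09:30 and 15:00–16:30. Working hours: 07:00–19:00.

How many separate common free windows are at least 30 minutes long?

Carlos free within 07:00–19:00: 08:00–09:00, 10:00–10:30, 11:00–13:00, 16:00–19:00.
Tomás free within 07:00–19:00: 09:30–15:00, 16:30–19:00.
Oren ∩ Carlos: 08:00–09:00, 10:00–10:30, 11:00–13:00, 16:30–19:00.
Oren ∩ Carlos ∩ Tomás: 10:00–10:30, 11:00–13:00, 16:30–19:00.
Windows ≥ 30 min: 10:00–10:30, 11:00–13:00, 16:30–19:00.
That's 3 windows.

3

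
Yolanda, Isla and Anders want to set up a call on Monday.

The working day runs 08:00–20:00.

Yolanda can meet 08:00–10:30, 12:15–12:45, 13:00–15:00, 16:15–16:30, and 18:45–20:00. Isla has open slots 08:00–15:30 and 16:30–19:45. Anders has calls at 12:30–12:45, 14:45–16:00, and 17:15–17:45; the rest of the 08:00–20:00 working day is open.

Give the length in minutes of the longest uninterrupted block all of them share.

Anders free within 08:00–20:00: 08:00–12:30, 12:45–14:45, 16:00–17:15, 17:45–20:00.
Yolanda ∩ Isla: 08:00–10:30, 12:15–12:45, 13:00–15:00, 18:45–19:45.
Yolanda ∩ Isla ∩ Anders: 08:00–10:30, 12:15–12:30, 13:00–14:45, 18:45–19:45.
Common window lengths: 150, 15, 105, 60 min; longest is 150.

150 minutes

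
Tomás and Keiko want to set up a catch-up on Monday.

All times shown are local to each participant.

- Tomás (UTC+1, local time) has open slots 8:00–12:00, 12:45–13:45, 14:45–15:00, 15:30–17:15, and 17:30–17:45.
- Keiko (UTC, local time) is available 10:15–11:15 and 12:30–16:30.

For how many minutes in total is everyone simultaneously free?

Tomás → UTC: 07:00–11:00, 11:45–12:45, 13:45–14:00, 14:30–16:15, 16:30–16:45.
Keiko → UTC: 10:15–11:15, 12:30–16:30.
Tomás ∩ Keiko: 10:15–11:00, 12:30–12:45, 13:45–14:00, 14:30–16:15.
Total common minutes: 45 + 15 + 15 + 105 = 180.

180 minutes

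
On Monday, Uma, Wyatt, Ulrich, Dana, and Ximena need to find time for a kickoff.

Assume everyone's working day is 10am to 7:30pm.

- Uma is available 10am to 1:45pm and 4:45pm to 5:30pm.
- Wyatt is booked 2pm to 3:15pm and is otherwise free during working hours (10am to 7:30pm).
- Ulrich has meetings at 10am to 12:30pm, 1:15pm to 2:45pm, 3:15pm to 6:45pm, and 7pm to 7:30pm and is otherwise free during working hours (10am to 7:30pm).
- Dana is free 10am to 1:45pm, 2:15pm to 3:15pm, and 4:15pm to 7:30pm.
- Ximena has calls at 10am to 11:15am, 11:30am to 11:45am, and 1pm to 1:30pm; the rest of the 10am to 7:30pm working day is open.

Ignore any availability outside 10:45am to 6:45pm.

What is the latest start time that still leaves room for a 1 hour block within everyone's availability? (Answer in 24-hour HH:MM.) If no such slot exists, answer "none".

Wyatt free within 10:00–19:30: 10:00–14:00, 15:15–19:30.
Ulrich free within 10:00–19:30: 12:30–13:15, 14:45–15:15, 18:45–19:00.
Ximena free within 10:00–19:30: 11:15–11:30, 11:45–13:00, 13:30–19:30.
Uma ∩ Wyatt: 10:00–13:45, 16:45–17:30.
Uma ∩ Wyatt ∩ Ulrich: 12:30–13:15.
Uma ∩ Wyatt ∩ Ulrich ∩ Dana: 12:30–13:15.
Uma ∩ Wyatt ∩ Ulrich ∩ Dana ∩ Ximena: 12:30–13:00.
Restricted to 10:45–18:45: 12:30–13:00.
Windows ≥ 60 min: (none).

none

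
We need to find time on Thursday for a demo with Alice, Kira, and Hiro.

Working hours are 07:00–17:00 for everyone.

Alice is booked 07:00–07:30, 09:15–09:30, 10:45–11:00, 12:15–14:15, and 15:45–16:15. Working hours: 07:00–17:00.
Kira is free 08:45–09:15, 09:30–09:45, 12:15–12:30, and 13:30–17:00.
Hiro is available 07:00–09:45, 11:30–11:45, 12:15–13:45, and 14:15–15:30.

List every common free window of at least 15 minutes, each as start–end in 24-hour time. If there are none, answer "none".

08:45–09:15, 09:30–09:45, 14:15–15:30

Alice free within 07:00–17:00: 07:30–09:15, 09:30–10:45, 11:00–12:15, 14:15–15:45, 16:15–17:00.
Alice ∩ Kira: 08:45–09:15, 09:30–09:45, 14:15–15:45, 16:15–17:00.
Alice ∩ Kira ∩ Hiro: 08:45–09:15, 09:30–09:45, 14:15–15:30.
Windows ≥ 15 min: 08:45–09:15, 09:30–09:45, 14:15–15:30.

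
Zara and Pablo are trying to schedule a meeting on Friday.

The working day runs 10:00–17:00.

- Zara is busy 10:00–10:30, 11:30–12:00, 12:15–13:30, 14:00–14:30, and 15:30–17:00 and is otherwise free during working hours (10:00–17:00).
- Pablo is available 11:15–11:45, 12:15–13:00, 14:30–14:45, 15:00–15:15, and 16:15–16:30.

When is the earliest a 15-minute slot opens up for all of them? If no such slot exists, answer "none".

Zara free within 10:00–17:00: 10:30–11:30, 12:00–12:15, 13:30–14:00, 14:30–15:30.
Zara ∩ Pablo: 11:15–11:30, 14:30–14:45, 15:00–15:15.
Windows ≥ 15 min: 11:15–11:30, 14:30–14:45, 15:00–15:15.
Earliest such window starts at 11:15.

11:15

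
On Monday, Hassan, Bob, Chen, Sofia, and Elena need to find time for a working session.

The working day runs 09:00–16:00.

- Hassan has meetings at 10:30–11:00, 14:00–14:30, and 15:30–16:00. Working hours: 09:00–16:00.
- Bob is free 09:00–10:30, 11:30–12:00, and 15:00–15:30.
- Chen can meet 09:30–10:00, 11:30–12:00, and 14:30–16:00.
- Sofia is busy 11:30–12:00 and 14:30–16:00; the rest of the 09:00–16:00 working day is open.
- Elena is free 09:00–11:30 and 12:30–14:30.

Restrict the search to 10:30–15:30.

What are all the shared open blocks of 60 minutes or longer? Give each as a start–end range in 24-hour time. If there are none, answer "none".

Hassan free within 09:00–16:00: 09:00–10:30, 11:00–14:00, 14:30–15:30.
Sofia free within 09:00–16:00: 09:00–11:30, 12:00–14:30.
Hassan ∩ Bob: 09:00–10:30, 11:30–12:00, 15:00–15:30.
Hassan ∩ Bob ∩ Chen: 09:30–10:00, 11:30–12:00, 15:00–15:30.
Hassan ∩ Bob ∩ Chen ∩ Sofia: 09:30–10:00.
Hassan ∩ Bob ∩ Chen ∩ Sofia ∩ Elena: 09:30–10:00.
Restricted to 10:30–15:30: (none).
Windows ≥ 60 min: (none).

none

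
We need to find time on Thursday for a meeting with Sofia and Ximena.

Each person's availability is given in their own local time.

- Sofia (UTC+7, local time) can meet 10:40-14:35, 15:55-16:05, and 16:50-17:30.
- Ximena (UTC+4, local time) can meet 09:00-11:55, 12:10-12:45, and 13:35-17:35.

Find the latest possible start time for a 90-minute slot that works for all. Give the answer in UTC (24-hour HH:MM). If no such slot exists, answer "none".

Sofia → UTC: 03:40–07:35, 08:55–09:05, 09:50–10:30.
Ximena → UTC: 05:00–07:55, 08:10–08:45, 09:35–13:35.
Sofia ∩ Ximena: 05:00–07:35, 09:50–10:30.
Windows ≥ 90 min: 05:00–07:35.
Latest start in the last window 05:00–07:35 is 07:35 − 90 min = 06:05.

06:05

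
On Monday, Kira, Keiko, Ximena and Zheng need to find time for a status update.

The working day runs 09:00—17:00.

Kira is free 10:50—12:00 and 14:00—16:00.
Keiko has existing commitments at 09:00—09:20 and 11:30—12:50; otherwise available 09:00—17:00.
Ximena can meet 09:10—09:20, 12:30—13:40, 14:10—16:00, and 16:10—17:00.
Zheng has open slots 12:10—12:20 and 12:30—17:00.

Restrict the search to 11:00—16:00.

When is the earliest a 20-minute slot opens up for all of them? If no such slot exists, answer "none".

14:10

Keiko free within 09:00–17:00: 09:20–11:30, 12:50–17:00.
Kira ∩ Keiko: 10:50–11:30, 14:00–16:00.
Kira ∩ Keiko ∩ Ximena: 14:10–16:00.
Kira ∩ Keiko ∩ Ximena ∩ Zheng: 14:10–16:00.
Restricted to 11:00–16:00: 14:10–16:00.
Windows ≥ 20 min: 14:10–16:00.
Earliest such window starts at 14:10.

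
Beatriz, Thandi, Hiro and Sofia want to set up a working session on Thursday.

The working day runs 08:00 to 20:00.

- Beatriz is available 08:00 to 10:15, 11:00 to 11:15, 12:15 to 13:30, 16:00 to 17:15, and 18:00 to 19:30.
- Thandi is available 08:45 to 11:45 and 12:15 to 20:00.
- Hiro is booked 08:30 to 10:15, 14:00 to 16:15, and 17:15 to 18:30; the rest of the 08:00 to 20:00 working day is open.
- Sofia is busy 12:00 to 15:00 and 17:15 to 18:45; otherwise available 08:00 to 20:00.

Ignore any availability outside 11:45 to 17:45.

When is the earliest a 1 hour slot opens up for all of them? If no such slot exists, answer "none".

16:15

Hiro free within 08:00–20:00: 08:00–08:30, 10:15–14:00, 16:15–17:15, 18:30–20:00.
Sofia free within 08:00–20:00: 08:00–12:00, 15:00–17:15, 18:45–20:00.
Beatriz ∩ Thandi: 08:45–10:15, 11:00–11:15, 12:15–13:30, 16:00–17:15, 18:00–19:30.
Beatriz ∩ Thandi ∩ Hiro: 11:00–11:15, 12:15–13:30, 16:15–17:15, 18:30–19:30.
Beatriz ∩ Thandi ∩ Hiro ∩ Sofia: 11:00–11:15, 16:15–17:15, 18:45–19:30.
Restricted to 11:45–17:45: 16:15–17:15.
Windows ≥ 60 min: 16:15–17:15.
Earliest such window starts at 16:15.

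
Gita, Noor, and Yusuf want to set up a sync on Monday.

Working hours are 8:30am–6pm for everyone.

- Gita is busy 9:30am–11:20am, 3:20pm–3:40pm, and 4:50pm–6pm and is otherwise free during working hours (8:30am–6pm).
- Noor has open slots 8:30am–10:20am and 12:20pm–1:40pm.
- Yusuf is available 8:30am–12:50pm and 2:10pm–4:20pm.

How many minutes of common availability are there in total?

Gita free within 08:30–18:00: 08:30–09:30, 11:20–15:20, 15:40–16:50.
Gita ∩ Noor: 08:30–09:30, 12:20–13:40.
Gita ∩ Noor ∩ Yusuf: 08:30–09:30, 12:20–12:50.
Total common minutes: 60 + 30 = 90.

90 minutes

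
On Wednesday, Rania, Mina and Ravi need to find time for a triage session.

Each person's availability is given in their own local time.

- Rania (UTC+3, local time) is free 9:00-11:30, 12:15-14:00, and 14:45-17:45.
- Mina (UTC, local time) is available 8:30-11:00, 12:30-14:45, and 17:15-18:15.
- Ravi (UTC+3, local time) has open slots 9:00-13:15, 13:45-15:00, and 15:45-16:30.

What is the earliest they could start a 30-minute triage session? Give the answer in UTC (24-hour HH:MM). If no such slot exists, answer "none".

Rania → UTC: 06:00–08:30, 09:15–11:00, 11:45–14:45.
Mina → UTC: 08:30–11:00, 12:30–14:45, 17:15–18:15.
Ravi → UTC: 06:00–10:15, 10:45–12:00, 12:45–13:30.
Rania ∩ Mina: 09:15–11:00, 12:30–14:45.
Rania ∩ Mina ∩ Ravi: 09:15–10:15, 10:45–11:00, 12:45–13:30.
Windows ≥ 30 min: 09:15–10:15, 12:45–13:30.
Earliest such window starts at 09:15.

09:15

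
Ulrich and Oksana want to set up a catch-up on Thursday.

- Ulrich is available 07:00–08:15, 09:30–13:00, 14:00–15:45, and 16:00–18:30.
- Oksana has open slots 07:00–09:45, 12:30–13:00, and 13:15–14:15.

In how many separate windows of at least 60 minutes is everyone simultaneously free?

Ulrich ∩ Oksana: 07:00–08:15, 09:30–09:45, 12:30–13:00, 14:00–14:15.
Windows ≥ 60 min: 07:00–08:15.
That's 1 window.

1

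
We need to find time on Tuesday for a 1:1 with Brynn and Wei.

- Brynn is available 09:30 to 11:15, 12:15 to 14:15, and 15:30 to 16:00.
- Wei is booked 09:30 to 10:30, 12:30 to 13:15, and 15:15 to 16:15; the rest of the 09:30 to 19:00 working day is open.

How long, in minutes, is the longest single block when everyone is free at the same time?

Wei free within 09:30–19:00: 10:30–12:30, 13:15–15:15, 16:15–19:00.
Brynn ∩ Wei: 10:30–11:15, 12:15–12:30, 13:15–14:15.
Common window lengths: 45, 15, 60 min; longest is 60.

60 minutes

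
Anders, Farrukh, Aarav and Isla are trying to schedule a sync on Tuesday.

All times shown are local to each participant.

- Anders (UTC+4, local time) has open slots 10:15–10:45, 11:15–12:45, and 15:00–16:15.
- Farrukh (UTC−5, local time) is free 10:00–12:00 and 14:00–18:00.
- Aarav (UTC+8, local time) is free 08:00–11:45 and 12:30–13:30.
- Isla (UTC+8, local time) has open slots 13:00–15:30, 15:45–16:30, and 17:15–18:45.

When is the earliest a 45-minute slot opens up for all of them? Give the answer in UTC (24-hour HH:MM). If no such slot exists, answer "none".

none

Anders → UTC: 06:15–06:45, 07:15–08:45, 11:00–12:15.
Farrukh → UTC: 15:00–17:00, 19:00–23:00.
Aarav → UTC: 00:00–03:45, 04:30–05:30.
Isla → UTC: 05:00–07:30, 07:45–08:30, 09:15–10:45.
Anders ∩ Farrukh: (none).
Anders ∩ Farrukh ∩ Aarav: (none).
Anders ∩ Farrukh ∩ Aarav ∩ Isla: (none).
Windows ≥ 45 min: (none).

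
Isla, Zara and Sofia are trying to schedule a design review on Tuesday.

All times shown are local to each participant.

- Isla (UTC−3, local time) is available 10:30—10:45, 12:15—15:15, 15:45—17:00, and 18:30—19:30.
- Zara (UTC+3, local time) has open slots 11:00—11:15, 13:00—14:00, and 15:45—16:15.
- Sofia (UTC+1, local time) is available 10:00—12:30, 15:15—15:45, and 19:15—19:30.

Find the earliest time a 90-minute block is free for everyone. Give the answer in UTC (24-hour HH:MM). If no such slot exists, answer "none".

Isla → UTC: 13:30–13:45, 15:15–18:15, 18:45–20:00, 21:30–22:30.
Zara → UTC: 08:00–08:15, 10:00–11:00, 12:45–13:15.
Sofia → UTC: 09:00–11:30, 14:15–14:45, 18:15–18:30.
Isla ∩ Zara: (none).
Isla ∩ Zara ∩ Sofia: (none).
Windows ≥ 90 min: (none).

none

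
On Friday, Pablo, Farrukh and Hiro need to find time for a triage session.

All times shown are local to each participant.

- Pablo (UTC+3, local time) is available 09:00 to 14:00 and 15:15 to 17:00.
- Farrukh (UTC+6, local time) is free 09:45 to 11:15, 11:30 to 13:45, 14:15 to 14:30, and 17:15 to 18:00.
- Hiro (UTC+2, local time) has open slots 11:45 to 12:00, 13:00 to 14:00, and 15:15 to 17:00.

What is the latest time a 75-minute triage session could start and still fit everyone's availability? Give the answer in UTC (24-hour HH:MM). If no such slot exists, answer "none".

Pablo → UTC: 06:00–11:00, 12:15–14:00.
Farrukh → UTC: 03:45–05:15, 05:30–07:45, 08:15–08:30, 11:15–12:00.
Hiro → UTC: 09:45–10:00, 11:00–12:00, 13:15–15:00.
Pablo ∩ Farrukh: 06:00–07:45, 08:15–08:30.
Pablo ∩ Farrukh ∩ Hiro: (none).
Windows ≥ 75 min: (none).

none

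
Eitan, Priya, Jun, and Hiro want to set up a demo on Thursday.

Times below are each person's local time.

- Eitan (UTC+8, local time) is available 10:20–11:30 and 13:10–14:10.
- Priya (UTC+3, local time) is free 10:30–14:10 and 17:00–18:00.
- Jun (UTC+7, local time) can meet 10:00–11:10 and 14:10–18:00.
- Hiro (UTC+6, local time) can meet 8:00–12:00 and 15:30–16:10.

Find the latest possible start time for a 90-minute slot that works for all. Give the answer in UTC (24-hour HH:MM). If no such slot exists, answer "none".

Eitan → UTC: 02:20–03:30, 05:10–06:10.
Priya → UTC: 07:30–11:10, 14:00–15:00.
Jun → UTC: 03:00–04:10, 07:10–11:00.
Hiro → UTC: 02:00–06:00, 09:30–10:10.
Eitan ∩ Priya: (none).
Eitan ∩ Priya ∩ Jun: (none).
Eitan ∩ Priya ∩ Jun ∩ Hiro: (none).
Windows ≥ 90 min: (none).

none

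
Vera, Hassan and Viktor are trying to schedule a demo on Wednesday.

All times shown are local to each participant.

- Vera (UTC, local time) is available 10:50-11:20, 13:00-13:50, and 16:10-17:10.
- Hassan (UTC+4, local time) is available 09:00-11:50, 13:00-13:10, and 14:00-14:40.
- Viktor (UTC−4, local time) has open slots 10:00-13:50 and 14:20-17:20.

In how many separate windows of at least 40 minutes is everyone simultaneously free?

Vera → UTC: 10:50–11:20, 13:00–13:50, 16:10–17:10.
Hassan → UTC: 05:00–07:50, 09:00–09:10, 10:00–10:40.
Viktor → UTC: 14:00–17:50, 18:20–21:20.
Vera ∩ Hassan: (none).
Vera ∩ Hassan ∩ Viktor: (none).
Windows ≥ 40 min: (none).
That's 0 windows.

0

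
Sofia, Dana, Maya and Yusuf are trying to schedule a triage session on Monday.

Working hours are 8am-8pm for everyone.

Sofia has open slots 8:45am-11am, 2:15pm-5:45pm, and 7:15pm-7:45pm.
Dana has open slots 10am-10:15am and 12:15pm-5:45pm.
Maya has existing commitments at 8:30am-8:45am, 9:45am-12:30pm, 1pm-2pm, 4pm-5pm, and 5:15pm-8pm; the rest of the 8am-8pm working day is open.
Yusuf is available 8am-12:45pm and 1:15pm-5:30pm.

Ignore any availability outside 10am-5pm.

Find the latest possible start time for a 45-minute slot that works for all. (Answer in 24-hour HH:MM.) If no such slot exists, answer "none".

Maya free within 08:00–20:00: 08:00–08:30, 08:45–09:45, 12:30–13:00, 14:00–16:00, 17:00–17:15.
Sofia ∩ Dana: 10:00–10:15, 14:15–17:45.
Sofia ∩ Dana ∩ Maya: 14:15–16:00, 17:00–17:15.
Sofia ∩ Dana ∩ Maya ∩ Yusuf: 14:15–16:00, 17:00–17:15.
Restricted to 10:00–17:00: 14:15–16:00.
Windows ≥ 45 min: 14:15–16:00.
Latest start in the last window 14:15–16:00 is 16:00 − 45 min = 15:15.

15:15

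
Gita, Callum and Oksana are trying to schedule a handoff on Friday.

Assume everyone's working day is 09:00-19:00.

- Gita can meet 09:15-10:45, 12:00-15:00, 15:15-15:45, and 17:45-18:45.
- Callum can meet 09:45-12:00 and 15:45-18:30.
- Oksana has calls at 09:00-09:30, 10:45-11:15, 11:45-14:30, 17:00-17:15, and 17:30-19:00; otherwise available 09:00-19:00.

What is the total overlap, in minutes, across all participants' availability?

60 minutes

Oksana free within 09:00–19:00: 09:30–10:45, 11:15–11:45, 14:30–17:00, 17:15–17:30.
Gita ∩ Callum: 09:45–10:45, 17:45–18:30.
Gita ∩ Callum ∩ Oksana: 09:45–10:45.
Total common minutes: 60.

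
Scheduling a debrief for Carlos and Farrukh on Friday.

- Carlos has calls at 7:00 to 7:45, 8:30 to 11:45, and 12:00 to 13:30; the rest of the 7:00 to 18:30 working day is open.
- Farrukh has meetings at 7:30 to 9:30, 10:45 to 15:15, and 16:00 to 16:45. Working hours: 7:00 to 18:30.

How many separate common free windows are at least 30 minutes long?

2

Carlos free within 07:00–18:30: 07:45–08:30, 11:45–12:00, 13:30–18:30.
Farrukh free within 07:00–18:30: 07:00–07:30, 09:30–10:45, 15:15–16:00, 16:45–18:30.
Carlos ∩ Farrukh: 15:15–16:00, 16:45–18:30.
Windows ≥ 30 min: 15:15–16:00, 16:45–18:30.
That's 2 windows.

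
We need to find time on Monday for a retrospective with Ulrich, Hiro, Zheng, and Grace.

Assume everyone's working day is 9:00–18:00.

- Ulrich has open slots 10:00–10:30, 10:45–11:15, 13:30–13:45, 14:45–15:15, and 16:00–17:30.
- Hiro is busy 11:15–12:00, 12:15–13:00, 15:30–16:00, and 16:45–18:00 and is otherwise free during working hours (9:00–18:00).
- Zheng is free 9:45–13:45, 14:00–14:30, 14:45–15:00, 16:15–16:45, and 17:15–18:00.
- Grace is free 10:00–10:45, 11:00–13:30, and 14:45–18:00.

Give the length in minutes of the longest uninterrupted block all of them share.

30 minutes

Hiro free within 09:00–18:00: 09:00–11:15, 12:00–12:15, 13:00–15:30, 16:00–16:45.
Ulrich ∩ Hiro: 10:00–10:30, 10:45–11:15, 13:30–13:45, 14:45–15:15, 16:00–16:45.
Ulrich ∩ Hiro ∩ Zheng: 10:00–10:30, 10:45–11:15, 13:30–13:45, 14:45–15:00, 16:15–16:45.
Ulrich ∩ Hiro ∩ Zheng ∩ Grace: 10:00–10:30, 11:00–11:15, 14:45–15:00, 16:15–16:45.
Common window lengths: 30, 15, 15, 30 min; longest is 30.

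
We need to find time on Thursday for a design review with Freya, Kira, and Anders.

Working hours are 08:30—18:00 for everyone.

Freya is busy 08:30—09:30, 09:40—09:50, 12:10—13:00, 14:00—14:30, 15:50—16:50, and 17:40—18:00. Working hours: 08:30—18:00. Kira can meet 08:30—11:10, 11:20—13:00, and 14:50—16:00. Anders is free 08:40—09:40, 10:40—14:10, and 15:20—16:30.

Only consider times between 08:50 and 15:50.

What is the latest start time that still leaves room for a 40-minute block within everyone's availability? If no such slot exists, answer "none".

11:30

Freya free within 08:30–18:00: 09:30–09:40, 09:50–12:10, 13:00–14:00, 14:30–15:50, 16:50–17:40.
Freya ∩ Kira: 09:30–09:40, 09:50–11:10, 11:20–12:10, 14:50–15:50.
Freya ∩ Kira ∩ Anders: 09:30–09:40, 10:40–11:10, 11:20–12:10, 15:20–15:50.
Restricted to 08:50–15:50: 09:30–09:40, 10:40–11:10, 11:20–12:10, 15:20–15:50.
Windows ≥ 40 min: 11:20–12:10.
Latest start in the last window 11:20–12:10 is 12:10 − 40 min = 11:30.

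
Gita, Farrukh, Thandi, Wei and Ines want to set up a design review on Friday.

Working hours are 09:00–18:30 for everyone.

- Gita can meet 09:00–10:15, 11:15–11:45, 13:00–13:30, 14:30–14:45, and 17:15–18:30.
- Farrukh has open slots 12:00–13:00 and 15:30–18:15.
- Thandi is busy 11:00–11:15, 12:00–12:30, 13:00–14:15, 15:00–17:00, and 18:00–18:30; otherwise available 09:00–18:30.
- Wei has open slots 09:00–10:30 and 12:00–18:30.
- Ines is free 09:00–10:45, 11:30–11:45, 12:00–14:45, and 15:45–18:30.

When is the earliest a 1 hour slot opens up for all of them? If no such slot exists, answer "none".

Thandi free within 09:00–18:30: 09:00–11:00, 11:15–12:00, 12:30–13:00, 14:15–15:00, 17:00–18:00.
Gita ∩ Farrukh: 17:15–18:15.
Gita ∩ Farrukh ∩ Thandi: 17:15–18:00.
Gita ∩ Farrukh ∩ Thandi ∩ Wei: 17:15–18:00.
Gita ∩ Farrukh ∩ Thandi ∩ Wei ∩ Ines: 17:15–18:00.
Windows ≥ 60 min: (none).

none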